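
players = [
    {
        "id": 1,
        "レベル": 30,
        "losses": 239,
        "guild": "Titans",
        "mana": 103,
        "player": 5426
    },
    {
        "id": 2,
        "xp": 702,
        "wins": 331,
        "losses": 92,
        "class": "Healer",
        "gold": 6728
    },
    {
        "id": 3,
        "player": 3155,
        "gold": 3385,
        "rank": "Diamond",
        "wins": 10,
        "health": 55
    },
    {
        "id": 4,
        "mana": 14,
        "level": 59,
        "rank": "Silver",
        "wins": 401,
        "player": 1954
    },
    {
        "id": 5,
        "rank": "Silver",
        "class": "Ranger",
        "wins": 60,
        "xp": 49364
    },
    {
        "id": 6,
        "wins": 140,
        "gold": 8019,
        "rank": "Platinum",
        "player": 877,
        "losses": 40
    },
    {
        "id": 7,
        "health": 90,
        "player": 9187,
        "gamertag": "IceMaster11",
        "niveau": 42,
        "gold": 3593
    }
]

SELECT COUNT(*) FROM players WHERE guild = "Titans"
1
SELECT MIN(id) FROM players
1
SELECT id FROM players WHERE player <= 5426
[1, 3, 4, 6]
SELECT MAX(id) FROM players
7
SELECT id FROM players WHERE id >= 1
[1, 2, 3, 4, 5, 6, 7]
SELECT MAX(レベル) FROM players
30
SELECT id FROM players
[1, 2, 3, 4, 5, 6, 7]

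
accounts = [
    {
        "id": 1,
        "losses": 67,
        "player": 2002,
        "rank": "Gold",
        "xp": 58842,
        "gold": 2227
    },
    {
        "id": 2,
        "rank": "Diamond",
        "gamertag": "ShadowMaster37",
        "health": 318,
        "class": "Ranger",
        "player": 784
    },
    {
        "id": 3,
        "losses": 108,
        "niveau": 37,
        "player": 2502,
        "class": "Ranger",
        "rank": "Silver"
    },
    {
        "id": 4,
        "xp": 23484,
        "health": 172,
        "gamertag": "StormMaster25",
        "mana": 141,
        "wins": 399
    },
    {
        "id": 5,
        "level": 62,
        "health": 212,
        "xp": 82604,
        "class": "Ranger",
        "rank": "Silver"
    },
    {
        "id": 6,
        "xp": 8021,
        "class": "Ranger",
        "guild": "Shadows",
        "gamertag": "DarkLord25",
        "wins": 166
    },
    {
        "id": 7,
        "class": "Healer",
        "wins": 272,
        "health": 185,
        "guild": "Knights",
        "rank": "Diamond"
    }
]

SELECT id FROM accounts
[1, 2, 3, 4, 5, 6, 7]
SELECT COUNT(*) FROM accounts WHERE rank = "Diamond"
2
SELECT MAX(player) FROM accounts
2502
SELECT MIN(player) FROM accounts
784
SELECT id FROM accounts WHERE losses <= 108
[1, 3]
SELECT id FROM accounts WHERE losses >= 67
[1, 3]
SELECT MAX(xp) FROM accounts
82604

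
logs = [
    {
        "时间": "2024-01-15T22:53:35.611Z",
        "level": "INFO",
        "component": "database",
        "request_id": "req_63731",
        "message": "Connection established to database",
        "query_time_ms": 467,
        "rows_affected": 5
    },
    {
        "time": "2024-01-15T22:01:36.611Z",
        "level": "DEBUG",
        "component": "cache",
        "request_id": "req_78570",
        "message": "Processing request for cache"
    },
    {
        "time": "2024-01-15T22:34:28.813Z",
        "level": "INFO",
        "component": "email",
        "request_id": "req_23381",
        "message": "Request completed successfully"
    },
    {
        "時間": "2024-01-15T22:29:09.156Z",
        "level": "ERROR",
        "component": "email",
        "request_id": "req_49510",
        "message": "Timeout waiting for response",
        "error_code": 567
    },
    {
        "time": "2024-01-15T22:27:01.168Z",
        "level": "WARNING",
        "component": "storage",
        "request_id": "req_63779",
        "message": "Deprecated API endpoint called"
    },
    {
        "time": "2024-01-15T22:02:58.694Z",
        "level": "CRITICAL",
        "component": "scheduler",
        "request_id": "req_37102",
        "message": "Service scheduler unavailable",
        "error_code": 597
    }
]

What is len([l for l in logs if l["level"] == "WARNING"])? 1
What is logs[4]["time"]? "2024-01-15T22:27:01.168Z"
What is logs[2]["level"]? "INFO"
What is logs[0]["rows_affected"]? 5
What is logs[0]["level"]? "INFO"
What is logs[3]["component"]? "email"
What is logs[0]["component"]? "database"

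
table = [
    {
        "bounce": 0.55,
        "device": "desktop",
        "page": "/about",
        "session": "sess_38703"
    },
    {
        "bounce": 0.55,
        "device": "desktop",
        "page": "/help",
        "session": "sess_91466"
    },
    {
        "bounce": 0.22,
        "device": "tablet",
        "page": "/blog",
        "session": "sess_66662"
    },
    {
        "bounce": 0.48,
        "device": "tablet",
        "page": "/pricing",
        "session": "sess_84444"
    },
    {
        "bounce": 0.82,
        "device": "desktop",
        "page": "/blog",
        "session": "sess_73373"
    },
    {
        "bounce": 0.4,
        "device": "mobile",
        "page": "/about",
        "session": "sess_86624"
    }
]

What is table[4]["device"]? "desktop"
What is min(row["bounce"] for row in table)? 0.22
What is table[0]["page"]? "/about"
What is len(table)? 6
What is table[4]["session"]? "sess_73373"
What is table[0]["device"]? "desktop"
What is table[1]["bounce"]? 0.55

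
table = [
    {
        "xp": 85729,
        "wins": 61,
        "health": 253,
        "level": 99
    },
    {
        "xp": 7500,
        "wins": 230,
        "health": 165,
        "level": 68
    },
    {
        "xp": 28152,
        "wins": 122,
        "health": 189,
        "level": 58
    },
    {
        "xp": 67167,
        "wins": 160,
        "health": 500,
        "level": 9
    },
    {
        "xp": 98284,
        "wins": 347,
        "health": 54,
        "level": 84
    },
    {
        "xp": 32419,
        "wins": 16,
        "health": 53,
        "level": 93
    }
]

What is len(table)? 6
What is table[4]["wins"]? 347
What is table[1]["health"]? 165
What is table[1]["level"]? 68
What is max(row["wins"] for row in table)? 347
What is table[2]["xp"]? 28152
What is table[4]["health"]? 54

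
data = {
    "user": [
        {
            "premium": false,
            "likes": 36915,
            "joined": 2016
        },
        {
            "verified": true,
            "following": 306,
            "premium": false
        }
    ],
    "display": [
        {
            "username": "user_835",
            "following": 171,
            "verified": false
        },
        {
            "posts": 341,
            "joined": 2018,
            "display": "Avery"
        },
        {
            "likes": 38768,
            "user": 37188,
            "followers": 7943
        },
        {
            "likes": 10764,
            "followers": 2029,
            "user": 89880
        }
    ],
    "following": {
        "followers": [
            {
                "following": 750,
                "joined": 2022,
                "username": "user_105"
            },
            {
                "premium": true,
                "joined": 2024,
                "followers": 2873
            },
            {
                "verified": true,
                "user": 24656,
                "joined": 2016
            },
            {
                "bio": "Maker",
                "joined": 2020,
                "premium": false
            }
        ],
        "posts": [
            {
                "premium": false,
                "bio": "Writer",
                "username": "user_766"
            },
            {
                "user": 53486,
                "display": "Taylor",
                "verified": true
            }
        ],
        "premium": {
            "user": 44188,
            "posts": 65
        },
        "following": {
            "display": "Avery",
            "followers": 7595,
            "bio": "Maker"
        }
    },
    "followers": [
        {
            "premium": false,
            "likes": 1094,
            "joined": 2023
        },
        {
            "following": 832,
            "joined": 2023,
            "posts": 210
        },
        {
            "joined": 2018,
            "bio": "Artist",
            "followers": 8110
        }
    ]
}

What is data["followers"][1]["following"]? 832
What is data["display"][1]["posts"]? 341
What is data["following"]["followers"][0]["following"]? 750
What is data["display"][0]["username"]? "user_835"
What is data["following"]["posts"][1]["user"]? 53486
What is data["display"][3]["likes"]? 10764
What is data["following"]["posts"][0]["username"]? "user_766"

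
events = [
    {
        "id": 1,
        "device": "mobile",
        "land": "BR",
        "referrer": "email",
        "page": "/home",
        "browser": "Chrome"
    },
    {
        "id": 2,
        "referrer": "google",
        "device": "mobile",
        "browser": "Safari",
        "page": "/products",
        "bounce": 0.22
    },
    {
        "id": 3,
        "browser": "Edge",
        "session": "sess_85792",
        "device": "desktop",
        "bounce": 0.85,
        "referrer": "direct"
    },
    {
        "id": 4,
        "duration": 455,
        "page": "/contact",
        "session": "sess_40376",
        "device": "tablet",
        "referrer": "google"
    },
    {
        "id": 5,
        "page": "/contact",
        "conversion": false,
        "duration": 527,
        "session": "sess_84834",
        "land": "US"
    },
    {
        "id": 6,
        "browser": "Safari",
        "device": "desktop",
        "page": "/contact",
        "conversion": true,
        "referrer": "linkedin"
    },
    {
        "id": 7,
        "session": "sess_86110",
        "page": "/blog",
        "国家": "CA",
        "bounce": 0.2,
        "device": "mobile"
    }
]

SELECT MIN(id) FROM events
1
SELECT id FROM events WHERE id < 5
[1, 2, 3, 4]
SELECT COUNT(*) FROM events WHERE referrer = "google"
2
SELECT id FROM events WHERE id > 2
[3, 4, 5, 6, 7]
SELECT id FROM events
[1, 2, 3, 4, 5, 6, 7]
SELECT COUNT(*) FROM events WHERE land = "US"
1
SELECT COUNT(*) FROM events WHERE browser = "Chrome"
1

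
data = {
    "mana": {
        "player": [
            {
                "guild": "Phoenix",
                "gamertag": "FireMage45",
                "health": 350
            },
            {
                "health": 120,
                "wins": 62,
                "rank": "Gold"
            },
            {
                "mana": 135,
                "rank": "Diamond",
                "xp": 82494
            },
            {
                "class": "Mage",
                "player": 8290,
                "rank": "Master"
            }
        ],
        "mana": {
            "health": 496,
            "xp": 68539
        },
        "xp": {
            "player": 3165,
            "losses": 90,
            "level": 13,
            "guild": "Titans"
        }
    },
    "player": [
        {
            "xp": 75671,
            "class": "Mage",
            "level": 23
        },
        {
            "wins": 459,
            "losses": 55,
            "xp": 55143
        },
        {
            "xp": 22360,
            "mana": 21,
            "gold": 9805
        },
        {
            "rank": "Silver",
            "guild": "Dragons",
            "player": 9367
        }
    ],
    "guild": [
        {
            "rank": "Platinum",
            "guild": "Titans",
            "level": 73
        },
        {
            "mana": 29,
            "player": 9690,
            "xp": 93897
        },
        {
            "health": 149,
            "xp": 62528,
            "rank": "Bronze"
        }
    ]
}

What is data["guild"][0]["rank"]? "Platinum"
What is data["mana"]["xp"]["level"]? 13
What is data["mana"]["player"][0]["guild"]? "Phoenix"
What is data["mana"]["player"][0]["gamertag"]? "FireMage45"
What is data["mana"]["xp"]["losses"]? 90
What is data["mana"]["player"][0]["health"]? 350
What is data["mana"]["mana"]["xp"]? 68539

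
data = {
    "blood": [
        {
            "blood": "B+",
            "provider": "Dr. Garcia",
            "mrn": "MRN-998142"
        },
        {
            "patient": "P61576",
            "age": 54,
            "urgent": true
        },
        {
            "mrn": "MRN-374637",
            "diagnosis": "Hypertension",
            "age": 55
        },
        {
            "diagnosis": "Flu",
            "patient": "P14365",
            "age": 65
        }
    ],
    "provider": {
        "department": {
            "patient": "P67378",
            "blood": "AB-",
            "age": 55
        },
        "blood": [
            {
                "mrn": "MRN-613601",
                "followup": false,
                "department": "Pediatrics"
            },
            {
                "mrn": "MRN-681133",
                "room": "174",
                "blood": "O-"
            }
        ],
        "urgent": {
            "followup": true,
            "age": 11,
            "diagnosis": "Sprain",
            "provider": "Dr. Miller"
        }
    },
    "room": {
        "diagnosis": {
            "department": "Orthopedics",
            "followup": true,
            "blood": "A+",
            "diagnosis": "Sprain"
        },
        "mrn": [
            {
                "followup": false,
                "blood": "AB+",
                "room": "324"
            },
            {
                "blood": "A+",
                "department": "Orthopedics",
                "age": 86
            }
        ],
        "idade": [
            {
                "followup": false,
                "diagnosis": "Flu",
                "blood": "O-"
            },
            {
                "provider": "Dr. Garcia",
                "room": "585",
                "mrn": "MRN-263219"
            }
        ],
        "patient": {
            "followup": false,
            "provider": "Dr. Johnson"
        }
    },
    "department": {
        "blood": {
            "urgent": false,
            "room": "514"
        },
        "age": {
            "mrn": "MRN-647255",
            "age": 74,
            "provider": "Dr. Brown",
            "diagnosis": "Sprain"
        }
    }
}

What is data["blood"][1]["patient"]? "P61576"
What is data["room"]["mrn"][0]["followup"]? False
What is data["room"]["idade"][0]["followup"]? False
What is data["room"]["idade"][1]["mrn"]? "MRN-263219"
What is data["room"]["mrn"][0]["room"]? "324"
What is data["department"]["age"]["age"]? 74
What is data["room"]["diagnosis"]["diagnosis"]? "Sprain"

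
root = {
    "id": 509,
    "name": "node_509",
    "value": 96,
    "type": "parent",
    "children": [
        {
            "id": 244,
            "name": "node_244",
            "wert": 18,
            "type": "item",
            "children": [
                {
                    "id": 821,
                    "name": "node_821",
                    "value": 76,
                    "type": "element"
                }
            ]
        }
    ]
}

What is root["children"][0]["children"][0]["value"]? 76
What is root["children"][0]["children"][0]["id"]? 821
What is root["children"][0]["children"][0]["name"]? "node_821"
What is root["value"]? 96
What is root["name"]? "node_509"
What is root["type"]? "parent"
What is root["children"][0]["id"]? 244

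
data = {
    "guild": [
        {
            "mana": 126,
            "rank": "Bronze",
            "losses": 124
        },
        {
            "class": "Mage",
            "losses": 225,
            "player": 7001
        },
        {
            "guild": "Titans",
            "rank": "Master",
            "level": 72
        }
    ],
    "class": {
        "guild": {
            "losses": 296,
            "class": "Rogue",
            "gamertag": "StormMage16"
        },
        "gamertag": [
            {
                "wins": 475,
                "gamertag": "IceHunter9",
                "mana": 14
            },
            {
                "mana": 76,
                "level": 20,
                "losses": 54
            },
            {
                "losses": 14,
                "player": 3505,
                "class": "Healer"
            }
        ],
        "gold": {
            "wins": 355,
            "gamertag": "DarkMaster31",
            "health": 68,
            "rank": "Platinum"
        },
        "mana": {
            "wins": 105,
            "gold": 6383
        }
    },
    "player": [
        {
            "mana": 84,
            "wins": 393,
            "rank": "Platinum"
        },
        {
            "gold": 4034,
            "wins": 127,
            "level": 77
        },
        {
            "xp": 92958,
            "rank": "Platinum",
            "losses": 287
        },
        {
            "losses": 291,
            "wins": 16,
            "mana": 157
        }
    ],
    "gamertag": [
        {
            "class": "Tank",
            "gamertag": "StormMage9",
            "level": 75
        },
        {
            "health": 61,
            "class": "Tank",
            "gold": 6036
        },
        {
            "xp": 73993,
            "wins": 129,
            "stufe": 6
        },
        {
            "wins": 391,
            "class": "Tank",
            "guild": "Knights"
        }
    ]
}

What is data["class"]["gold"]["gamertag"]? "DarkMaster31"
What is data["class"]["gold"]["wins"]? 355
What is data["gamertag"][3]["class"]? "Tank"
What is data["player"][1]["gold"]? 4034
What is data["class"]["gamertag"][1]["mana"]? 76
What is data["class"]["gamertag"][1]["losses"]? 54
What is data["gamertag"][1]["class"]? "Tank"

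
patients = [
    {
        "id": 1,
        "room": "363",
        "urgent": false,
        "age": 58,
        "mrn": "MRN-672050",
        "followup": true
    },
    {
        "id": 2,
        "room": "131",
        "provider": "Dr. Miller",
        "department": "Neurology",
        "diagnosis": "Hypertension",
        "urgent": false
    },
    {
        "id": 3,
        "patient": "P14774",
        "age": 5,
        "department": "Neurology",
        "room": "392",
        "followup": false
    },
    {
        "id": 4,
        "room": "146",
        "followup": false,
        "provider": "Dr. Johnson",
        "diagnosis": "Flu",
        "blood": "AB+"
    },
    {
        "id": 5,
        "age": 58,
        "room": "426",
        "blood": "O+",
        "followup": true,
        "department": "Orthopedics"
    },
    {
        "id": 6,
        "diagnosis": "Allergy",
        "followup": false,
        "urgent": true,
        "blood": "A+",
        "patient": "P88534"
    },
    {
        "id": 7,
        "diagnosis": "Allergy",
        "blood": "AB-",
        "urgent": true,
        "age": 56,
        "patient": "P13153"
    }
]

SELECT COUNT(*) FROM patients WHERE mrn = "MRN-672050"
1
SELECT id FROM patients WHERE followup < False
[]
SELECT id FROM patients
[1, 2, 3, 4, 5, 6, 7]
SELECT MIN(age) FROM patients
5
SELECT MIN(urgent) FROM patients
False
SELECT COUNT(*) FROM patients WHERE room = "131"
1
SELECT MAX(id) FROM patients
7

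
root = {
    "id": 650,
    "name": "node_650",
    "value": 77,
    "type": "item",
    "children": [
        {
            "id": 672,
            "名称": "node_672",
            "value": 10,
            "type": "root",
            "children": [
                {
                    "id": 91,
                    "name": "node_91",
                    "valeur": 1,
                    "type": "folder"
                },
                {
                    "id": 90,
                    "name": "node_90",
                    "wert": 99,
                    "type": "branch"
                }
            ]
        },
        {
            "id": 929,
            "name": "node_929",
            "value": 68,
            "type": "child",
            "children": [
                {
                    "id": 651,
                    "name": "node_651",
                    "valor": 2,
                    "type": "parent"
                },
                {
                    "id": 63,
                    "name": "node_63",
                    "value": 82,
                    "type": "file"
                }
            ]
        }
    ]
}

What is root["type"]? "item"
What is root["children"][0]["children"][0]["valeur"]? 1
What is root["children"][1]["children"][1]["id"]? 63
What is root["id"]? 650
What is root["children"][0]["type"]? "root"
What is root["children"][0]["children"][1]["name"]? "node_90"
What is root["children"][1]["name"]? "node_929"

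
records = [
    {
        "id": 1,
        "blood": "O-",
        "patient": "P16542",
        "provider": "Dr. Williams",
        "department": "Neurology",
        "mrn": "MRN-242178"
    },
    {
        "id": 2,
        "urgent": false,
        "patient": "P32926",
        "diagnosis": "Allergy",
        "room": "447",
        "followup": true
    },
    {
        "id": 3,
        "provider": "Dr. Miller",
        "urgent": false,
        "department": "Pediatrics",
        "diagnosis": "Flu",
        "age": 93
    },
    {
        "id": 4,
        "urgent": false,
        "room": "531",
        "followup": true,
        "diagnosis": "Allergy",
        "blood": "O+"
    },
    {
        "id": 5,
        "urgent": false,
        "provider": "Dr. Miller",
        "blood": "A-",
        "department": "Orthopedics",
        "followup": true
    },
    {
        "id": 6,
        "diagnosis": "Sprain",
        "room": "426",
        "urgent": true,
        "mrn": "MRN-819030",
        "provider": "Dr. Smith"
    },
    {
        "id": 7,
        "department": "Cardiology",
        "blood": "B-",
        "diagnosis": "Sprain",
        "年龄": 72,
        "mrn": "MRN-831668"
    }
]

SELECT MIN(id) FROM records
1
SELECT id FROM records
[1, 2, 3, 4, 5, 6, 7]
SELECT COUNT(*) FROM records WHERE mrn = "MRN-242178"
1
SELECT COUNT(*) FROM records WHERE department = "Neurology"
1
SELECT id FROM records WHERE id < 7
[1, 2, 3, 4, 5, 6]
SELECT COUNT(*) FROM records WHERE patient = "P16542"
1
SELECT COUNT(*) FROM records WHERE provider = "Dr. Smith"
1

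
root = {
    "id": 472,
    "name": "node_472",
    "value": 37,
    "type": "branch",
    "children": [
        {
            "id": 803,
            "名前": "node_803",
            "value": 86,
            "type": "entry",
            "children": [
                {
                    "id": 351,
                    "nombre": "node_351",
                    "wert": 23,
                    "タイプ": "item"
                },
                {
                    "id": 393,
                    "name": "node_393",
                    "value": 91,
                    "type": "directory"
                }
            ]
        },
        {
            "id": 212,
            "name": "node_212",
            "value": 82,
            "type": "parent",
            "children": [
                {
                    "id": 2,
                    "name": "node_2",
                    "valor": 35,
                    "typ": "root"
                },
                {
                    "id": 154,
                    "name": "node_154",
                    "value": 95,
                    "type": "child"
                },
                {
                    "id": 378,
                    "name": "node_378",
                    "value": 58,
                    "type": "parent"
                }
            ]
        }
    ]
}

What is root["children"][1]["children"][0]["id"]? 2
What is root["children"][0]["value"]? 86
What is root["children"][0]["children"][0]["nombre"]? "node_351"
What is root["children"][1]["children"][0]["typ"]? "root"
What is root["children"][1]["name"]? "node_212"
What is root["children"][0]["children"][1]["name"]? "node_393"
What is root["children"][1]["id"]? 212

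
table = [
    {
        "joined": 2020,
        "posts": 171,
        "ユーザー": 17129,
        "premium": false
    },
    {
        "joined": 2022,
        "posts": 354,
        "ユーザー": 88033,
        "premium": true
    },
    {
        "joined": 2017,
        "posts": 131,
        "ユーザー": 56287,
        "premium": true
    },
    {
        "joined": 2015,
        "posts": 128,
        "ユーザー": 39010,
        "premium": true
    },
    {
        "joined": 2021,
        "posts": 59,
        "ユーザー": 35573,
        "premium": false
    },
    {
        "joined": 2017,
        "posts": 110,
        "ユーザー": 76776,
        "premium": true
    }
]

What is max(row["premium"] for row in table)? True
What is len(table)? 6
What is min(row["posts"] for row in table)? 59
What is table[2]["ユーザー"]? 56287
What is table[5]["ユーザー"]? 76776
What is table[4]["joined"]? 2021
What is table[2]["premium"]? True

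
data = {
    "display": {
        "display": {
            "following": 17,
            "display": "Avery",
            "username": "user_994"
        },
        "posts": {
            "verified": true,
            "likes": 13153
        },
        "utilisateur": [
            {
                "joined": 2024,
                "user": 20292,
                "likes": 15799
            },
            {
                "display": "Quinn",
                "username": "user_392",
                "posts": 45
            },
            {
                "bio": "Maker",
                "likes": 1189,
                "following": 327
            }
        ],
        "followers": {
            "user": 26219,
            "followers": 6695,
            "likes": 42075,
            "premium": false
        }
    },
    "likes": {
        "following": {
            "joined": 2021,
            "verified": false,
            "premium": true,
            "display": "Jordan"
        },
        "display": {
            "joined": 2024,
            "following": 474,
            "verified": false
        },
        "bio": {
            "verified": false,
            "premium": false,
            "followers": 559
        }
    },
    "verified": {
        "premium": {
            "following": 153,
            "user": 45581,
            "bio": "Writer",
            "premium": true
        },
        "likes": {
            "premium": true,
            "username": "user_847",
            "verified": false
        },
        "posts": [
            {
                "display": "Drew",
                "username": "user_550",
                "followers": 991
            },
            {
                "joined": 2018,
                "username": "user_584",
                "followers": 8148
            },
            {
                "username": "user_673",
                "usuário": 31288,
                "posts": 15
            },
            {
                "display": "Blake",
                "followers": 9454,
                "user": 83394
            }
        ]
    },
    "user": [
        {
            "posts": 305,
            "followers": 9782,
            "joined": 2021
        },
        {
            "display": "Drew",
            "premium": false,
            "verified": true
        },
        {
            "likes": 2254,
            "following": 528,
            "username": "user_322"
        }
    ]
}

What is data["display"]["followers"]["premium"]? False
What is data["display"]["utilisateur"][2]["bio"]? "Maker"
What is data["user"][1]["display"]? "Drew"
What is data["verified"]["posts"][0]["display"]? "Drew"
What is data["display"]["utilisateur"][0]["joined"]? 2024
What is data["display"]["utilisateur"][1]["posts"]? 45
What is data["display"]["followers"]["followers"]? 6695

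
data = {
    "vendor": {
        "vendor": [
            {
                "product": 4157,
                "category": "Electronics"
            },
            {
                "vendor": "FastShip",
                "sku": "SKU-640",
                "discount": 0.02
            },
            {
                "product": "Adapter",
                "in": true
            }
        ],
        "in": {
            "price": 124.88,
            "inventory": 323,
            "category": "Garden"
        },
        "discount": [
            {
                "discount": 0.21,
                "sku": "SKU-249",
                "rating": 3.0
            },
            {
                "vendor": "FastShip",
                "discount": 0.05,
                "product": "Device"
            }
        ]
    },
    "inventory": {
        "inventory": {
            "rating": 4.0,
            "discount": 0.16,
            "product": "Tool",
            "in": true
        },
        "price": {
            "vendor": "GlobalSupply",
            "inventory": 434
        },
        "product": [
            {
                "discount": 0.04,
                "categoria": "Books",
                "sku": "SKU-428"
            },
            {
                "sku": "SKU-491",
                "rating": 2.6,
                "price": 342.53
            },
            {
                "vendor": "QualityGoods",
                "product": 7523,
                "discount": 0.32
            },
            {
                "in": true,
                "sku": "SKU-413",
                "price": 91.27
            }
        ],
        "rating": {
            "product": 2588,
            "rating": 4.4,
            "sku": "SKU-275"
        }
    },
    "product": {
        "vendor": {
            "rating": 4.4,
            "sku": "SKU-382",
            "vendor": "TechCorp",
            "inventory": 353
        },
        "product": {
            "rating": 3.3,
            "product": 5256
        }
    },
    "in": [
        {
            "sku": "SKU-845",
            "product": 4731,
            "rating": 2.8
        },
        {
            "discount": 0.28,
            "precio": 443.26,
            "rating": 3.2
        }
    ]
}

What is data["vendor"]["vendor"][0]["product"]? 4157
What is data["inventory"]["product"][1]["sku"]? "SKU-491"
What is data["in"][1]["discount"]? 0.28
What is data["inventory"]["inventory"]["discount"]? 0.16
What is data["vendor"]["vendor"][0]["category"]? "Electronics"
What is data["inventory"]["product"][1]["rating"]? 2.6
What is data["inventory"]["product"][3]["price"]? 91.27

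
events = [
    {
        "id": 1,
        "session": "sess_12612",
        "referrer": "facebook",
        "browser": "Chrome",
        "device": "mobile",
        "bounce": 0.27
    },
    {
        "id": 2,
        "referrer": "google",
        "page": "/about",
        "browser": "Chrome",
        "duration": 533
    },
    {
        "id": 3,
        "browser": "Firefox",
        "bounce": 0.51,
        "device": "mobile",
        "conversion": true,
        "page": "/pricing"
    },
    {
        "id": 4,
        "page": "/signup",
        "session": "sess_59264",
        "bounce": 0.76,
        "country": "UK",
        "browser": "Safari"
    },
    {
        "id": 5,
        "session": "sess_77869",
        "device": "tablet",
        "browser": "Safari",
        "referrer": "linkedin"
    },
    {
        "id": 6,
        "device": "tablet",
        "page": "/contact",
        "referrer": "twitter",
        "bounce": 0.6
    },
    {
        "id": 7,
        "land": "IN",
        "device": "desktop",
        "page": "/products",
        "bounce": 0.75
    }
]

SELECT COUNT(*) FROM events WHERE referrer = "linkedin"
1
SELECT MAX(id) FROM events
7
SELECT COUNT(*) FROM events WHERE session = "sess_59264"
1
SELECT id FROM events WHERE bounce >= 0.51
[3, 4, 6, 7]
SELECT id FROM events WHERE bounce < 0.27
[]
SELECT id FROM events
[1, 2, 3, 4, 5, 6, 7]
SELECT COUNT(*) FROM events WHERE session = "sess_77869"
1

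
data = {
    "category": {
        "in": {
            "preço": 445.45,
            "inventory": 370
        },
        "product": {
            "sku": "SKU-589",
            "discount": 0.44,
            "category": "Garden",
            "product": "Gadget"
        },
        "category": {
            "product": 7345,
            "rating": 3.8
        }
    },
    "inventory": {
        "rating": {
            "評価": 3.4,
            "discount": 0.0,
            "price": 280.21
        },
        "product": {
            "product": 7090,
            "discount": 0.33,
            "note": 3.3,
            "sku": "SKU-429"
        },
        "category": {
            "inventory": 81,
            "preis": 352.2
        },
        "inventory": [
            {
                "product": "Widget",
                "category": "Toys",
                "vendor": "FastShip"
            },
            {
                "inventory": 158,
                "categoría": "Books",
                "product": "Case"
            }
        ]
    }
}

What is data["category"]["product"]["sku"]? "SKU-589"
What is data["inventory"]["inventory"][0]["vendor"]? "FastShip"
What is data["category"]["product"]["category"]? "Garden"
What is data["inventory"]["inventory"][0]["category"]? "Toys"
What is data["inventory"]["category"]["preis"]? 352.2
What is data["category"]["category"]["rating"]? 3.8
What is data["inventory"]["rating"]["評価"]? 3.4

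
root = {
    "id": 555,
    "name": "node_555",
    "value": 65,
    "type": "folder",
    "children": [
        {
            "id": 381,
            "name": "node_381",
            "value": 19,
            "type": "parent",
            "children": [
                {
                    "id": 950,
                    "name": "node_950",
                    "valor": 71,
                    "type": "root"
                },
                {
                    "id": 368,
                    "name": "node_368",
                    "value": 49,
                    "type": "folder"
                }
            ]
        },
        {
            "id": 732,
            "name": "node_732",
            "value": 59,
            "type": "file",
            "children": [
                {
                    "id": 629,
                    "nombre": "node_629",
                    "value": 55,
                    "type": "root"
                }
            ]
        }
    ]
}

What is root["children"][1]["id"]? 732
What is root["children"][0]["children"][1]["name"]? "node_368"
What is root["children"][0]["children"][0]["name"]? "node_950"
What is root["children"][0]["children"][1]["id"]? 368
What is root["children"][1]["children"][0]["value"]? 55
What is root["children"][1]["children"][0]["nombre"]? "node_629"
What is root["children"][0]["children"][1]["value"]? 49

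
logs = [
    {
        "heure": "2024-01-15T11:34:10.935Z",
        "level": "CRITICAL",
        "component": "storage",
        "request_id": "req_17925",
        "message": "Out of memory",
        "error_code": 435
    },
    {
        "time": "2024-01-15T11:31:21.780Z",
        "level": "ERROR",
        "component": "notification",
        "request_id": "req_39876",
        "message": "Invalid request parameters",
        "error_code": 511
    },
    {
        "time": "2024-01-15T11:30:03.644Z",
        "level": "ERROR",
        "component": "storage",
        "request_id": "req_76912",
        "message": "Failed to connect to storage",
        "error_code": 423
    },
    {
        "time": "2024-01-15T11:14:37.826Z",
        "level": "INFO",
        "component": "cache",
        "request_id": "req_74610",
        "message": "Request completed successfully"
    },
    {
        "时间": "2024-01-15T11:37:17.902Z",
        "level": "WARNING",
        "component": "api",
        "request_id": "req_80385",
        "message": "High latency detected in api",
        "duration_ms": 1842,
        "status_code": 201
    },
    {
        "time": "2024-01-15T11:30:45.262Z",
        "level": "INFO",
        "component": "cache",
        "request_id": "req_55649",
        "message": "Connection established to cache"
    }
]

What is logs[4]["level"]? "WARNING"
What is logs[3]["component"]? "cache"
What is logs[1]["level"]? "ERROR"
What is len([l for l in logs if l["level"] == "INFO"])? 2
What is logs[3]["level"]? "INFO"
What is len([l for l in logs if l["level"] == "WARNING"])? 1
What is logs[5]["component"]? "cache"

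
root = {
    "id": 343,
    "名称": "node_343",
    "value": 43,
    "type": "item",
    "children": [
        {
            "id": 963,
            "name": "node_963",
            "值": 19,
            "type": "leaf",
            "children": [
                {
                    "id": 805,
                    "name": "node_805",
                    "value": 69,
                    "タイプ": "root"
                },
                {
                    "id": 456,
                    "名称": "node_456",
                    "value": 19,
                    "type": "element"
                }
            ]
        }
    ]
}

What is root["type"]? "item"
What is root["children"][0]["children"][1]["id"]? 456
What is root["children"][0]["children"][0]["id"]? 805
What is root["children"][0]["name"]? "node_963"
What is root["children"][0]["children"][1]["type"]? "element"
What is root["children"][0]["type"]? "leaf"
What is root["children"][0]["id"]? 963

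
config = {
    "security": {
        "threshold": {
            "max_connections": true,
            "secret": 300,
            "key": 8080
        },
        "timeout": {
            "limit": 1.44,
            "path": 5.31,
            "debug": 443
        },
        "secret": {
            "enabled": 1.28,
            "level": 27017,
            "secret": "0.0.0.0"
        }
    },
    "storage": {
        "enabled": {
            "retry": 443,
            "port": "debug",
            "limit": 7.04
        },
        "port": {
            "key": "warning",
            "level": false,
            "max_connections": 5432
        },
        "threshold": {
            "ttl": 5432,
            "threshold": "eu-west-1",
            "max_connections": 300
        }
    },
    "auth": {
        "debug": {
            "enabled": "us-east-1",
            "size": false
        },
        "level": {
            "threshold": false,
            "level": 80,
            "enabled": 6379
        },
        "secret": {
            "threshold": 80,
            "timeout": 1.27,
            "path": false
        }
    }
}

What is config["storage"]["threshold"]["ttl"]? 5432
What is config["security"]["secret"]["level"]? 27017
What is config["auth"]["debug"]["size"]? False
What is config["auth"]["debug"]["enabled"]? "us-east-1"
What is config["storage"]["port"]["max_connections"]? 5432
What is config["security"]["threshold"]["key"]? 8080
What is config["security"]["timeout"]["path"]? 5.31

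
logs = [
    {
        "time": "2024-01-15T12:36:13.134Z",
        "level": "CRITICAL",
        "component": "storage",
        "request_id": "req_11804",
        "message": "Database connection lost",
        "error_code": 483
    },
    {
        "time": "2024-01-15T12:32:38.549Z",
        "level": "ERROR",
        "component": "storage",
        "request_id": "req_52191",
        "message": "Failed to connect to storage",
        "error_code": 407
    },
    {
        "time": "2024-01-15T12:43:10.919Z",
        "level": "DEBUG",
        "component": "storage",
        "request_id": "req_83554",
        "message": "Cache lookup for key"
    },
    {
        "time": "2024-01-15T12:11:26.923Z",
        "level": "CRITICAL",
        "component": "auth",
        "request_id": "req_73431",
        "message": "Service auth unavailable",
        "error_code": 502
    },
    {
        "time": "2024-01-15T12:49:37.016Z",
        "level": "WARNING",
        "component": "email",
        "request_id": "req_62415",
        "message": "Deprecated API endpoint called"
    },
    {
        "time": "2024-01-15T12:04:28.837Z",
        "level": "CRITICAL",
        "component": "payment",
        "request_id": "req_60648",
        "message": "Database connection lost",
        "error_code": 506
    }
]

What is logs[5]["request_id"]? "req_60648"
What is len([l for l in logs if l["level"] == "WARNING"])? 1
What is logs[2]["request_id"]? "req_83554"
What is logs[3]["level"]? "CRITICAL"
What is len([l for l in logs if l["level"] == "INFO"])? 0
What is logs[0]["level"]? "CRITICAL"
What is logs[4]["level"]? "WARNING"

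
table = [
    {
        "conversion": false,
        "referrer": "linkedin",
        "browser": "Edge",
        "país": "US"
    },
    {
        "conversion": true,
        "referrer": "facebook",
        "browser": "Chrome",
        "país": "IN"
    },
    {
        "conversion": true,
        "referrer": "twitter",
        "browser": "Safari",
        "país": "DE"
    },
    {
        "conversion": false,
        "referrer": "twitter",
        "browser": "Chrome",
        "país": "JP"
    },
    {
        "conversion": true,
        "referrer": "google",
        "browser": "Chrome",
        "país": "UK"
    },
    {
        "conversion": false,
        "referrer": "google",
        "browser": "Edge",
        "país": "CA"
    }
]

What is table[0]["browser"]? "Edge"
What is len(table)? 6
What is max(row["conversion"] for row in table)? True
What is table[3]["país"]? "JP"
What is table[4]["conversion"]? True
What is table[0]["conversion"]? False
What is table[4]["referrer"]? "google"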